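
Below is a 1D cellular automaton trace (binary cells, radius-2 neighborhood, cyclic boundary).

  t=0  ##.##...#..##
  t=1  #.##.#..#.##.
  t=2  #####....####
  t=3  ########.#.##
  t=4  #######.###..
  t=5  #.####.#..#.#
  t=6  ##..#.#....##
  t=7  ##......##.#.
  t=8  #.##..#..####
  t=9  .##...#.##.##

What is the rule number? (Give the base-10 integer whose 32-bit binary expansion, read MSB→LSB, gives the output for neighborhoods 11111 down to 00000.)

3714656402

  [31] ##### => #  t=2,i=0
  [30] ####. => #  t=0,i=0
  [29] ###.# => .  t=0,i=1
  [28] ###.. => #  t=2,i=4
  [27] ##.## => #  t=0,i=2
  [26] ##.#. => #  t=1,i=4
  [25] ##..# => .  t=4,i=11
  [24] ##... => #  t=0,i=5
  [23] #.### => .  t=3,i=11
  [22] #.##. => #  t=0,i=3
  [21] #.#.# => #  t=1,i=0
  [20] #.#.. => .  t=1,i=5
  [19] #..## => #  t=0,i=10
  [18] #..#. => .  t=1,i=7
  [17] #...# => .  t=0,i=6
  [16] #.... => #  t=2,i=6
  [15] .#### => .  t=0,i=12
  [14] .###. => .  t=4,i=9
  [13] .##.# => #  t=1,i=3
  [12] .##.. => .  t=0,i=4
  [11] .#.## => #  t=1,i=1
  [10] .#.#. => .  t=6,i=5
  [9] .#..# => .  t=0,i=9
  [8] .#... => .  t=6,i=7
  [7] ..### => #  t=0,i=11
  [6] ..##. => .  t=7,i=8
  [5] ..#.# => .  t=1,i=8
  [4] ..#.. => #  t=0,i=8
  [3] ...## => .  t=2,i=8
  [2] ...#. => .  t=0,i=7
  [1] ....# => #  t=2,i=7
  [0] ..... => .  t=7,i=4
  bits 11011101011010010010100010010010 = 3714656402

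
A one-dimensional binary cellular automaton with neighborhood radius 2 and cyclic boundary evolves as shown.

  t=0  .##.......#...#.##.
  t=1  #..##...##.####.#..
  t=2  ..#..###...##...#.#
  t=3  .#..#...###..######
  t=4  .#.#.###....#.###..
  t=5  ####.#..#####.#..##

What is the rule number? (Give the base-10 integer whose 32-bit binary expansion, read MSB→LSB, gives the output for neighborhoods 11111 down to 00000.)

2181006638

  [31] ##### => #  t=3,i=15
  [30] ####. => .  t=1,i=13
  [29] ###.# => .  t=1,i=14
  [28] ###.. => .  t=2,i=7
  [27] ##.## => .  t=1,i=10
  [26] ##.#. => .  t=1,i=15
  [25] ##..# => .  t=0,i=18
  [24] ##... => #  t=0,i=3
  [23] #.### => #  t=1,i=11
  [22] #.##. => #  t=0,i=16
  [21] #.#.# => #  t=4,i=3
  [20] #.#.. => #  t=1,i=16
  [19] #..## => #  t=0,i=0
  [18] #..#. => #  t=1,i=18
  [17] #...# => #  t=0,i=12
  [16] #.... => #  t=0,i=4
  [15] .#### => #  t=1,i=12
  [14] .###. => .  t=2,i=6
  [13] .##.# => .  t=1,i=9
  [12] .##.. => .  t=0,i=2
  [11] .#.## => .  t=0,i=15
  [10] .#.#. => #  t=2,i=17
  [9] .#..# => .  t=1,i=1
  [8] .#... => #  t=0,i=11
  [7] ..### => .  t=2,i=5
  [6] ..##. => .  t=0,i=1
  [5] ..#.# => #  t=0,i=14
  [4] ..#.. => .  t=0,i=10
  [3] ...## => #  t=1,i=7
  [2] ...#. => #  t=0,i=9
  [1] ....# => #  t=0,i=8
  [0] ..... => .  t=0,i=5
  bits 10000001111111111000010100101110 = 2181006638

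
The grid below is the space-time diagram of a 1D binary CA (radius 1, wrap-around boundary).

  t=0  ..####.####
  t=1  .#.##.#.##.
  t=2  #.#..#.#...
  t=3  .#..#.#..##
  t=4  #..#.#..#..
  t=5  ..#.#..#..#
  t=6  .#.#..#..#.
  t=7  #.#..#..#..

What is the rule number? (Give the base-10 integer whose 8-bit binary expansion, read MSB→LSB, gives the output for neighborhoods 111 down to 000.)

163

  [7] ### => #  t=0,i=3
  [6] ##. => .  t=0,i=5
  [5] #.# => #  t=0,i=6
  [4] #.. => .  t=0,i=0
  [3] .## => .  t=0,i=2
  [2] .#. => .  t=1,i=1
  [1] ..# => #  t=0,i=1
  [0] ... => #  t=2,i=9
  bits 10100011 = 163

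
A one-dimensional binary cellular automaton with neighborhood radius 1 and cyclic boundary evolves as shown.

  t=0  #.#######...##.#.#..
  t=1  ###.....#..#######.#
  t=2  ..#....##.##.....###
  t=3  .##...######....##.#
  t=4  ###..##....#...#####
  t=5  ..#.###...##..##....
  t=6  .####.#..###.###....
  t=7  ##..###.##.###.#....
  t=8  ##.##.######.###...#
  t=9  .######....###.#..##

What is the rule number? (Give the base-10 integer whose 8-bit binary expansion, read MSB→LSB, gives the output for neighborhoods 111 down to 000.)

  ### -> .   bit 7 = 0  t=0,i=3
  ##. -> #   bit 6 = 1  t=0,i=8
  #.# -> #   bit 5 = 1  t=0,i=1
  #.. -> .   bit 4 = 0  t=0,i=9
  .## -> #   bit 3 = 1  t=0,i=2
  .#. -> #   bit 2 = 1  t=0,i=0
  ..# -> #   bit 1 = 1  t=0,i=11
  ... -> .   bit 0 = 0  t=0,i=10
  bits 01101110 = 110

110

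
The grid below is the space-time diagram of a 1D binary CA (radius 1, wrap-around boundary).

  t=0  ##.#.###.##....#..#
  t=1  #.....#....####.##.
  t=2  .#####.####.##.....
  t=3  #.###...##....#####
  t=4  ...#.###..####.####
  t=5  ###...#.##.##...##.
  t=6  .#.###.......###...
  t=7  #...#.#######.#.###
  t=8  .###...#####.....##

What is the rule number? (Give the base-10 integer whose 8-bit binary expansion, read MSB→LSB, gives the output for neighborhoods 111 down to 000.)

147

  nb ###: next=#  (t=0,i=0, bit7=1)
  nb ##.: next=.  (t=0,i=1, bit6=0)
  nb #.#: next=.  (t=0,i=2, bit5=0)
  nb #..: next=#  (t=0,i=11, bit4=1)
  nb .##: next=.  (t=0,i=5, bit3=0)
  nb .#.: next=.  (t=0,i=3, bit2=0)
  nb ..#: next=#  (t=0,i=14, bit1=1)
  nb ...: next=#  (t=0,i=12, bit0=1)
  bits 10010011 = 147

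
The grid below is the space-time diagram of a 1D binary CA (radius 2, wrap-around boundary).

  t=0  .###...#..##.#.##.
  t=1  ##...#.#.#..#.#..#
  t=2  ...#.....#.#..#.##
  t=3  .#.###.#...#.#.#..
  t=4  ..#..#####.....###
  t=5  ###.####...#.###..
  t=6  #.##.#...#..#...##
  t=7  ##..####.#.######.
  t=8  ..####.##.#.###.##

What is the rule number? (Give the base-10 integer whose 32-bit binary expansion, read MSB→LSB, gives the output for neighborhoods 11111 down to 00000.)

  [31] ##### => #  t=4,i=7
  [30] ####. => .  t=4,i=8
  [29] ###.# => #  t=3,i=5
  [28] ###.. => .  t=0,i=3
  [27] ##.## => #  t=5,i=3
  [26] ##.#. => #  t=0,i=12
  [25] ##..# => #  t=0,i=17
  [24] ##... => .  t=0,i=4
  [23] #.### => .  t=3,i=3
  [22] #.##. => .  t=0,i=15
  [21] #.#.# => .  t=0,i=13
  [20] #.#.. => #  t=1,i=9
  [19] #..## => #  t=0,i=0
  [18] #..#. => #  t=1,i=11
  [17] #...# => #  t=0,i=5
  [16] #.... => #  t=2,i=5
  [15] .#### => #  t=4,i=6
  [14] .###. => .  t=0,i=2
  [13] .##.# => .  t=0,i=11
  [12] .##.. => .  t=0,i=16
  [11] .#.## => #  t=0,i=14
  [10] .#.#. => .  t=1,i=6
  [9] .#..# => .  t=0,i=8
  [8] .#... => #  t=2,i=4
  [7] ..### => #  t=0,i=1
  [6] ..##. => .  t=0,i=10
  [5] ..#.# => .  t=1,i=5
  [4] ..#.. => #  t=0,i=7
  [3] ...## => #  t=4,i=14
  [2] ...#. => .  t=0,i=6
  [1] ....# => #  t=2,i=7
  [0] ..... => .  t=2,i=6
  bits 10101110000111111000100110011010 = 2921302426

2921302426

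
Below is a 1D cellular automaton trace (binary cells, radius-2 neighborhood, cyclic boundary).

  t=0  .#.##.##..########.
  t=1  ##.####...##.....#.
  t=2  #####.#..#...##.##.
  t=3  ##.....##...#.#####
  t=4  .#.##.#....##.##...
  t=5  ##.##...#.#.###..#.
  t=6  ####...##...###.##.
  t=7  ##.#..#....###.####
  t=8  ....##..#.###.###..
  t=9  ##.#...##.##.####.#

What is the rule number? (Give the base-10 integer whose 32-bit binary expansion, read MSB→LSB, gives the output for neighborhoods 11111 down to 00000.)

415621805

  ##### -> .   bit 31 = 0  t=0,i=12
  ####. -> .   bit 30 = 0  t=0,i=16
  ###.# -> .   bit 29 = 0  t=2,i=4
  ###.. -> #   bit 28 = 1  t=0,i=17
  ##.## -> #   bit 27 = 1  t=0,i=5
  ##.#. -> .   bit 26 = 0  t=2,i=5
  ##..# -> .   bit 25 = 0  t=0,i=8
  ##... -> .   bit 24 = 0  t=1,i=7
  #.### -> #   bit 23 = 1  t=1,i=3
  #.##. -> #   bit 22 = 1  t=0,i=3
  #.#.# -> .   bit 21 = 0  t=5,i=10
  #.#.. -> .   bit 20 = 0  t=2,i=6
  #..## -> .   bit 19 = 0  t=0,i=9
  #..#. -> #   bit 18 = 1  t=0,i=0
  #...# -> .   bit 17 = 0  t=1,i=8
  #.... -> #   bit 16 = 1  t=1,i=13
  .#### -> #   bit 15 = 1  t=0,i=11
  .###. -> #   bit 14 = 1  t=5,i=13
  .##.# -> #   bit 13 = 1  t=0,i=4
  .##.. -> .   bit 12 = 0  t=0,i=7
  .#.## -> .   bit 11 = 0  t=0,i=2
  .#.#. -> .   bit 10 = 0  t=5,i=9
  .#..# -> #   bit 9 = 1  t=2,i=7
  .#... -> .   bit 8 = 0  t=2,i=10
  ..### -> #   bit 7 = 1  t=0,i=10
  ..##. -> .   bit 6 = 0  t=1,i=10
  ..#.# -> #   bit 5 = 1  t=0,i=1
  ..#.. -> .   bit 4 = 0  t=2,i=9
  ...## -> #   bit 3 = 1  t=1,i=9
  ...#. -> #   bit 2 = 1  t=1,i=16
  ....# -> .   bit 1 = 0  t=1,i=15
  ..... -> #   bit 0 = 1  t=1,i=14
  bits 00011000110001011110001010101101 = 415621805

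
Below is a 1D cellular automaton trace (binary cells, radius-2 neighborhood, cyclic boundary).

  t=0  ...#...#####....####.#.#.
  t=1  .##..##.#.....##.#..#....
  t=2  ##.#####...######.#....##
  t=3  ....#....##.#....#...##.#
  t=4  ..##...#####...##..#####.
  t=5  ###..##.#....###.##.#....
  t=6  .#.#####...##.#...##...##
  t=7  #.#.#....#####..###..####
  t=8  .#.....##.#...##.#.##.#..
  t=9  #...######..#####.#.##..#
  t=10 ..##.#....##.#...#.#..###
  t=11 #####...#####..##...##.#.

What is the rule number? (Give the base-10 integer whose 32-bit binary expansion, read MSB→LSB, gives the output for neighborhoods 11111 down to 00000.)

101378639

  [31] ##### => .  t=0,i=9
  [30] ####. => .  t=0,i=10
  [29] ###.# => .  t=0,i=19
  [28] ###.. => .  t=0,i=11
  [27] ##.## => .  t=2,i=2
  [26] ##.#. => #  t=0,i=20
  [25] ##..# => #  t=1,i=3
  [24] ##... => .  t=0,i=12
  [23] #.### => .  t=2,i=3
  [22] #.##. => .  t=5,i=17
  [21] #.#.# => .  t=0,i=21
  [20] #.#.. => .  t=0,i=23
  [19] #..## => #  t=1,i=4
  [18] #..#. => .  t=1,i=19
  [17] #...# => #  t=0,i=5
  [16] #.... => .  t=0,i=0
  [15] .#### => #  t=0,i=8
  [14] .###. => #  t=5,i=1
  [13] .##.# => #  t=1,i=6
  [12] .##.. => .  t=1,i=2
  [11] .#.## => #  t=6,i=2
  [10] .#.#. => .  t=0,i=22
  [9] .#..# => #  t=1,i=18
  [8] .#... => .  t=0,i=4
  [7] ..### => .  t=0,i=7
  [6] ..##. => #  t=1,i=1
  [5] ..#.# => .  t=10,i=17
  [4] ..#.. => .  t=0,i=3
  [3] ...## => #  t=0,i=6
  [2] ...#. => #  t=0,i=2
  [1] ....# => #  t=0,i=1
  [0] ..... => #  t=1,i=11
  bits 00000110000010101110101001001111 = 101378639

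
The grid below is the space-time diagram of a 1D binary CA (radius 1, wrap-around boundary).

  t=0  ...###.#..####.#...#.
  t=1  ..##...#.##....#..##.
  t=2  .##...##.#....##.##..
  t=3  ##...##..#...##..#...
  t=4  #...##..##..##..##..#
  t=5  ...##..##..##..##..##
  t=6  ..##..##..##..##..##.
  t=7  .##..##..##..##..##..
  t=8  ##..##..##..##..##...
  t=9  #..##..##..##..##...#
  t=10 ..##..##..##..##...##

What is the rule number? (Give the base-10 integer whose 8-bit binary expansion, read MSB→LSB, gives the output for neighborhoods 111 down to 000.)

14

  ### -> .   bit 7 = 0  t=0,i=4
  ##. -> .   bit 6 = 0  t=0,i=5
  #.# -> .   bit 5 = 0  t=0,i=6
  #.. -> .   bit 4 = 0  t=0,i=8
  .## -> #   bit 3 = 1  t=0,i=3
  .#. -> #   bit 2 = 1  t=0,i=7
  ..# -> #   bit 1 = 1  t=0,i=2
  ... -> .   bit 0 = 0  t=0,i=0
  bits 00001110 = 14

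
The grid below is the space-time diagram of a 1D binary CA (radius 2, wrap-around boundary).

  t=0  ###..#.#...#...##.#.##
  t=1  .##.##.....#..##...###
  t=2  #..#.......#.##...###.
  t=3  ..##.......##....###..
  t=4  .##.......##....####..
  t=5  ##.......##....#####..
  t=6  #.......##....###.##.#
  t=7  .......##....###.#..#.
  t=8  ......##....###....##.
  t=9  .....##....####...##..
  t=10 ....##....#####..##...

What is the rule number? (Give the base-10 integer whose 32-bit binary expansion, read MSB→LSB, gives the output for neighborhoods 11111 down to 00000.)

1485621496

  [31] ##### => .  t=0,i=0
  [30] ####. => #  t=0,i=1
  [29] ###.# => .  t=1,i=21
  [28] ###.. => #  t=0,i=2
  [27] ##.## => #  t=1,i=0
  [26] ##.#. => .  t=0,i=17
  [25] ##..# => .  t=0,i=3
  [24] ##... => .  t=1,i=6
  [23] #.### => #  t=0,i=20
  [22] #.##. => .  t=1,i=1
  [21] #.#.# => .  t=0,i=18
  [20] #.#.. => .  t=0,i=7
  [19] #..## => #  t=1,i=13
  [18] #..#. => #  t=0,i=4
  [17] #...# => .  t=0,i=9
  [16] #.... => .  t=1,i=7
  [15] .#### => #  t=0,i=21
  [14] .###. => #  t=1,i=20
  [13] .##.# => .  t=0,i=16
  [12] .##.. => .  t=1,i=5
  [11] .#.## => #  t=0,i=19
  [10] .#.#. => .  t=0,i=6
  [9] .#..# => .  t=1,i=12
  [8] .#... => .  t=0,i=8
  [7] ..### => #  t=1,i=19
  [6] ..##. => #  t=0,i=15
  [5] ..#.# => #  t=0,i=5
  [4] ..#.. => #  t=0,i=11
  [3] ...## => #  t=0,i=14
  [2] ...#. => .  t=0,i=10
  [1] ....# => .  t=1,i=9
  [0] ..... => .  t=1,i=8
  bits 01011000100011001100100011111000 = 1485621496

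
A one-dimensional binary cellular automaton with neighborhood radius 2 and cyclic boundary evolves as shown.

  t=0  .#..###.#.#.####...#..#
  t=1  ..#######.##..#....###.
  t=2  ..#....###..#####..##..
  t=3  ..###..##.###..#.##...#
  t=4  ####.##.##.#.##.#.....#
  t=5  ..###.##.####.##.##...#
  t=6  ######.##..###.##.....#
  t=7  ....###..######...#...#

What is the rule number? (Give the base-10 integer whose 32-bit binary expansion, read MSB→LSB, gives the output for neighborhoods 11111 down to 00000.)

1848470416

  [31] ##### => .  t=1,i=4
  [30] ####. => #  t=0,i=14
  [29] ###.# => #  t=0,i=6
  [28] ###.. => .  t=0,i=15
  [27] ##.## => #  t=1,i=9
  [26] ##.#. => #  t=0,i=7
  [25] ##..# => #  t=1,i=12
  [24] ##... => .  t=0,i=16
  [23] #.### => .  t=0,i=12
  [22] #.##. => .  t=1,i=10
  [21] #.#.# => #  t=0,i=8
  [20] #.#.. => .  t=0,i=1
  [19] #..## => #  t=0,i=3
  [18] #..#. => #  t=0,i=21
  [17] #...# => .  t=0,i=17
  [16] #.... => #  t=1,i=16
  [15] .#### => .  t=0,i=13
  [14] .###. => #  t=0,i=5
  [13] .##.# => #  t=3,i=8
  [12] .##.. => .  t=1,i=11
  [11] .#.## => #  t=0,i=11
  [10] .#.#. => .  t=0,i=0
  [9] .#..# => #  t=0,i=2
  [8] .#... => #  t=1,i=15
  [7] ..### => #  t=0,i=4
  [6] ..##. => .  t=2,i=19
  [5] ..#.# => .  t=0,i=22
  [4] ..#.. => #  t=0,i=19
  [3] ...## => .  t=1,i=1
  [2] ...#. => .  t=0,i=18
  [1] ....# => .  t=1,i=17
  [0] ..... => .  t=4,i=19
  bits 01101110001011010110101110010000 = 1848470416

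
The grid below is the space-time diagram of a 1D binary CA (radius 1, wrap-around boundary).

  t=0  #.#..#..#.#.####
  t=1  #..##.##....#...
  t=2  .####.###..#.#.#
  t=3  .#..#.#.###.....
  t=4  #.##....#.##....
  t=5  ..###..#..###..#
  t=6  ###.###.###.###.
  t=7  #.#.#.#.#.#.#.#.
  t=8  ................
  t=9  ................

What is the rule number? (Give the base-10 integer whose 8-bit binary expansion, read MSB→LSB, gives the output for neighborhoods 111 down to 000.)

90

  [7] ### => .  t=0,i=13
  [6] ##. => #  t=0,i=0
  [5] #.# => .  t=0,i=1
  [4] #.. => #  t=0,i=3
  [3] .## => #  t=0,i=12
  [2] .#. => .  t=0,i=2
  [1] ..# => #  t=0,i=4
  [0] ... => .  t=1,i=9
  bits 01011010 = 90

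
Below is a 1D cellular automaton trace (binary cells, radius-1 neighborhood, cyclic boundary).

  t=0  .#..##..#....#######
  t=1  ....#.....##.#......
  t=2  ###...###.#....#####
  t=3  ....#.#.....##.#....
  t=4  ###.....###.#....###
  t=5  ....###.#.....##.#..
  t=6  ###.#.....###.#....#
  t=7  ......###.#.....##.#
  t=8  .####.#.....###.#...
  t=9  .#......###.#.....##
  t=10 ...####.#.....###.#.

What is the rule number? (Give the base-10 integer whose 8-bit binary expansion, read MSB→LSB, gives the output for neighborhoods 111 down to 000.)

  ###|.  b7=0 t=0,i=14
  ##.|.  b6=0 t=0,i=5
  #.#|.  b5=0 t=0,i=0
  #..|.  b4=0 t=0,i=2
  .##|#  b3=1 t=0,i=4
  .#.|.  b2=0 t=0,i=1
  ..#|.  b1=0 t=0,i=3
  ...|#  b0=1 t=0,i=10
  bits 00001001 = 9

9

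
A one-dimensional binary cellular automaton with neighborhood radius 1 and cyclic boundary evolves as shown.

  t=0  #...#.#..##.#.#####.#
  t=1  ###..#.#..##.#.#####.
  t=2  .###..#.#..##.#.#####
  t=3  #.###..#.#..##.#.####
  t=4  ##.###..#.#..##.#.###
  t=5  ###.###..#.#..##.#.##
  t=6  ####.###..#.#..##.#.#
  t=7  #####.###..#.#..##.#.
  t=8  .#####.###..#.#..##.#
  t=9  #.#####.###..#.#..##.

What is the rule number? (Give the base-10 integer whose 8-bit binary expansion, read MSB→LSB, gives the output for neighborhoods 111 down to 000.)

  nb ###: next=#  (t=0,i=15, bit7=1)
  nb ##.: next=#  (t=0,i=0, bit6=1)
  nb #.#: next=#  (t=0,i=5, bit5=1)
  nb #..: next=#  (t=0,i=1, bit4=1)
  nb .##: next=.  (t=0,i=9, bit3=0)
  nb .#.: next=.  (t=0,i=4, bit2=0)
  nb ..#: next=.  (t=0,i=3, bit1=0)
  nb ...: next=#  (t=0,i=2, bit0=1)
  bits 11110001 = 241

241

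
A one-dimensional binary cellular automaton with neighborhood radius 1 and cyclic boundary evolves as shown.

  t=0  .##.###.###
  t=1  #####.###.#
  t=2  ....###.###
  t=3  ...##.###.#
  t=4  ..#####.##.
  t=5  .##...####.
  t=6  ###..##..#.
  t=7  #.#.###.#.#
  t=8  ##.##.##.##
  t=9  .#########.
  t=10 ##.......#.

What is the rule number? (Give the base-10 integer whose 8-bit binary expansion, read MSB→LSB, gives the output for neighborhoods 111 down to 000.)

106

  ### -> .   bit 7 = 0  t=0,i=5
  ##. -> #   bit 6 = 1  t=0,i=2
  #.# -> #   bit 5 = 1  t=0,i=0
  #.. -> .   bit 4 = 0  t=2,i=0
  .## -> #   bit 3 = 1  t=0,i=1
  .#. -> .   bit 2 = 0  t=3,i=10
  ..# -> #   bit 1 = 1  t=2,i=3
  ... -> .   bit 0 = 0  t=2,i=1
  bits 01101010 = 106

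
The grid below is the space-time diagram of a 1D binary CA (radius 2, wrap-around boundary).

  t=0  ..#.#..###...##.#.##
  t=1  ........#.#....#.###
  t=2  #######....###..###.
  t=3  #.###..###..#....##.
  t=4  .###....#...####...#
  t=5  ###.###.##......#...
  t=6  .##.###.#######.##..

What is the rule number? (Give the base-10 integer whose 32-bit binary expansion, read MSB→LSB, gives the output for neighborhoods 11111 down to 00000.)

2780911891

  #####|#  b31=1 t=2,i=2
  ####.|.  b30=0 t=2,i=5
  ###.#|#  b29=1 t=2,i=18
  ###..|.  b28=0 t=0,i=9
  ##.##|.  b27=0 t=2,i=19
  ##.#.|#  b26=1 t=0,i=15
  ##..#|.  b25=0 t=0,i=0
  ##...|#  b24=1 t=0,i=10
  #.###|#  b23=1 t=1,i=17
  #.##.|#  b22=1 t=0,i=18
  #.#.#|.  b21=0 t=0,i=16
  #.#..|.  b20=0 t=0,i=4
  #..##|.  b19=0 t=0,i=6
  #..#.|.  b18=0 t=0,i=1
  #...#|.  b17=0 t=0,i=11
  #....|#  b16=1 t=1,i=1
  .####|.  b15=0 t=2,i=1
  .###.|#  b14=1 t=0,i=8
  .##.#|.  b13=0 t=0,i=14
  .##..|#  b12=1 t=0,i=19
  .#.##|#  b11=1 t=0,i=17
  .#.#.|.  b10=0 t=0,i=3
  .#..#|.  b9=0 t=0,i=5
  .#...|#  b8=1 t=1,i=11
  ..###|.  b7=0 t=0,i=7
  ..##.|.  b6=0 t=0,i=13
  ..#.#|.  b5=0 t=0,i=2
  ..#..|#  b4=1 t=3,i=12
  ...##|.  b3=0 t=0,i=12
  ...#.|.  b2=0 t=1,i=7
  ....#|#  b1=1 t=1,i=6
  .....|#  b0=1 t=1,i=2
  bits 10100101110000010101100100010011 = 2780911891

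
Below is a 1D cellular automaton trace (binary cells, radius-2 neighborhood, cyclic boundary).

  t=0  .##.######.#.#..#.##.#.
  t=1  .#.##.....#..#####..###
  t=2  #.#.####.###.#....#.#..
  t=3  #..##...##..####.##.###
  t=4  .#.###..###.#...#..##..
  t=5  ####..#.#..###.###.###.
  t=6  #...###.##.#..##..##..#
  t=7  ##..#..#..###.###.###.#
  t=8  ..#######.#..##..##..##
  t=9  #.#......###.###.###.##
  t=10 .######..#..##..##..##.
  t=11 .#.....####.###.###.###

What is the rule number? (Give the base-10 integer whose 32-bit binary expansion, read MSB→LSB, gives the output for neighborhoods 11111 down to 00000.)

  nb #####: next=.  (t=0,i=6, bit31=0)
  nb ####.: next=.  (t=0,i=8, bit30=0)
  nb ###.#: next=.  (t=0,i=9, bit29=0)
  nb ###..: next=.  (t=1,i=17, bit28=0)
  nb ##.##: next=#  (t=0,i=3, bit27=1)
  nb ##.#.: next=#  (t=0,i=10, bit26=1)
  nb ##..#: next=#  (t=1,i=18, bit25=1)
  nb ##...: next=#  (t=1,i=5, bit24=1)
  nb #.###: next=#  (t=0,i=4, bit23=1)
  nb #.##.: next=.  (t=0,i=18, bit22=0)
  nb #.#.#: next=.  (t=0,i=11, bit21=0)
  nb #.#..: next=#  (t=0,i=13, bit20=1)
  nb #..##: next=.  (t=0,i=0, bit19=0)
  nb #..#.: next=#  (t=0,i=15, bit18=1)
  nb #...#: next=.  (t=3,i=6, bit17=0)
  nb #....: next=#  (t=1,i=6, bit16=1)
  nb .####: next=.  (t=0,i=5, bit15=0)
  nb .###.: next=.  (t=1,i=21, bit14=0)
  nb .##.#: next=.  (t=0,i=2, bit13=0)
  nb .##..: next=#  (t=1,i=4, bit12=1)
  nb .#.##: next=#  (t=0,i=17, bit11=1)
  nb .#.#.: next=.  (t=0,i=12, bit10=0)
  nb .#..#: next=#  (t=0,i=14, bit9=1)
  nb .#...: next=#  (t=2,i=14, bit8=1)
  nb ..###: next=#  (t=1,i=13, bit7=1)
  nb ..##.: next=#  (t=0,i=1, bit6=1)
  nb ..#.#: next=#  (t=0,i=16, bit5=1)
  nb ..#..: next=#  (t=1,i=10, bit4=1)
  nb ...##: next=.  (t=3,i=7, bit3=0)
  nb ...#.: next=#  (t=1,i=9, bit2=1)
  nb ....#: next=.  (t=1,i=8, bit1=0)
  nb .....: next=#  (t=1,i=7, bit0=1)
  bits 00001111100101010001101111110101 = 261430261

261430261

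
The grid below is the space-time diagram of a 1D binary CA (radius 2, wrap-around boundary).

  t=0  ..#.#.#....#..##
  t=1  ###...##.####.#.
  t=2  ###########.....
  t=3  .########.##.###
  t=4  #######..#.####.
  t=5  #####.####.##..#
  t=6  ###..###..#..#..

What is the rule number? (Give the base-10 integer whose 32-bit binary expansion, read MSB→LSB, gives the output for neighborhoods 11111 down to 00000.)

2610357119

  #####|#  b31=1 t=2,i=2
  ####.|.  b30=0 t=1,i=11
  ###.#|.  b29=0 t=1,i=12
  ###..|#  b28=1 t=1,i=2
  ##.##|#  b27=1 t=1,i=8
  ##.#.|.  b26=0 t=1,i=13
  ##..#|#  b25=1 t=0,i=0
  ##...|#  b24=1 t=1,i=3
  #.###|#  b23=1 t=1,i=0
  #.##.|.  b22=0 t=3,i=10
  #.#.#|.  b21=0 t=0,i=4
  #.#..|#  b20=1 t=0,i=6
  #..##|.  b19=0 t=0,i=13
  #..#.|#  b18=1 t=0,i=1
  #...#|#  b17=1 t=1,i=4
  #....|.  b16=0 t=0,i=8
  .####|#  b15=1 t=1,i=10
  .###.|#  b14=1 t=1,i=1
  .##.#|#  b13=1 t=1,i=7
  .##..|.  b12=0 t=0,i=15
  .#.##|.  b11=0 t=1,i=15
  .#.#.|.  b10=0 t=0,i=3
  .#..#|#  b9=1 t=0,i=12
  .#...|#  b8=1 t=0,i=7
  ..###|.  b7=0 t=2,i=0
  ..##.|#  b6=1 t=0,i=14
  ..#.#|#  b5=1 t=0,i=2
  ..#..|#  b4=1 t=0,i=11
  ...##|#  b3=1 t=1,i=5
  ...#.|#  b2=1 t=0,i=10
  ....#|#  b1=1 t=0,i=9
  .....|#  b0=1 t=2,i=13
  bits 10011011100101101110001101111111 = 2610357119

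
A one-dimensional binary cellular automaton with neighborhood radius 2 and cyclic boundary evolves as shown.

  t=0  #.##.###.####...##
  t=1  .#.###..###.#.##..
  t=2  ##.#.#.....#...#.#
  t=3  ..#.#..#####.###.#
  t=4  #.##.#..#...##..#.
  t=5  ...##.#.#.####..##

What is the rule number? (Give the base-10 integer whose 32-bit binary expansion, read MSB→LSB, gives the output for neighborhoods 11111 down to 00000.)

478393983

  #####|.  b31=0 t=3,i=9
  ####.|.  b30=0 t=0,i=11
  ###.#|.  b29=0 t=0,i=0
  ###..|#  b28=1 t=0,i=12
  ##.##|#  b27=1 t=0,i=1
  ##.#.|#  b26=1 t=1,i=11
  ##..#|.  b25=0 t=1,i=6
  ##...|.  b24=0 t=0,i=13
  #.###|#  b23=1 t=0,i=5
  #.##.|.  b22=0 t=0,i=2
  #.#.#|.  b21=0 t=1,i=12
  #.#..|.  b20=0 t=2,i=5
  #..##|.  b19=0 t=1,i=7
  #..#.|.  b18=0 t=3,i=1
  #...#|#  b17=1 t=0,i=14
  #....|#  b16=1 t=2,i=7
  .####|#  b15=1 t=0,i=10
  .###.|.  b14=0 t=0,i=6
  .##.#|#  b13=1 t=0,i=3
  .##..|#  b12=1 t=1,i=15
  .#.##|.  b11=0 t=1,i=2
  .#.#.|#  b10=1 t=2,i=4
  .#..#|#  b9=1 t=3,i=0
  .#...|.  b8=0 t=2,i=6
  ..###|.  b7=0 t=0,i=16
  ..##.|#  b6=1 t=4,i=12
  ..#.#|#  b5=1 t=1,i=1
  ..#..|#  b4=1 t=2,i=11
  ...##|#  b3=1 t=0,i=15
  ...#.|#  b2=1 t=1,i=0
  ....#|#  b1=1 t=2,i=9
  .....|#  b0=1 t=2,i=8
  bits 00011100100000111011011001111111 = 478393983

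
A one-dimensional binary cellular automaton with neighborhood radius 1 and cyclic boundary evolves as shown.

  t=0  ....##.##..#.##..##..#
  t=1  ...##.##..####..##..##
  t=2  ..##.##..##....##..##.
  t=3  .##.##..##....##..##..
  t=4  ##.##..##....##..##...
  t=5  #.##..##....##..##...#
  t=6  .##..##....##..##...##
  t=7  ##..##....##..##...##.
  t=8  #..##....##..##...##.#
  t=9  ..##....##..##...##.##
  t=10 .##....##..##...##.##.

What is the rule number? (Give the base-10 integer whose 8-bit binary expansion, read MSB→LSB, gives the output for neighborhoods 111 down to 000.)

  nb ###: next=.  (t=1,i=11, bit7=0)
  nb ##.: next=.  (t=0,i=5, bit6=0)
  nb #.#: next=#  (t=0,i=6, bit5=1)
  nb #..: next=.  (t=0,i=0, bit4=0)
  nb .##: next=#  (t=0,i=4, bit3=1)
  nb .#.: next=#  (t=0,i=11, bit2=1)
  nb ..#: next=#  (t=0,i=3, bit1=1)
  nb ...: next=.  (t=0,i=1, bit0=0)
  bits 00101110 = 46

46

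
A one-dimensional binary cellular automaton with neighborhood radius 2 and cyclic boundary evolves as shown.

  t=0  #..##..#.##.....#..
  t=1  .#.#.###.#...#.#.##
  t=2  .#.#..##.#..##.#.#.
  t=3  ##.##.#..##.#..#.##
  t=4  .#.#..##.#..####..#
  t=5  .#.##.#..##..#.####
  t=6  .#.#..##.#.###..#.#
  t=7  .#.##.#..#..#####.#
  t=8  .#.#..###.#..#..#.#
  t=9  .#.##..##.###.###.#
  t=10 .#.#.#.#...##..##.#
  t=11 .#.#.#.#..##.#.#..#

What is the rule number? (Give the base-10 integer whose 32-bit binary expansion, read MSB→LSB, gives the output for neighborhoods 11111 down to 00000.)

  ##### -> .   bit 31 = 0  t=7,i=14
  ####. -> .   bit 30 = 0  t=3,i=0
  ###.# -> #   bit 29 = 1  t=1,i=7
  ###.. -> #   bit 28 = 1  t=4,i=15
  ##.## -> .   bit 27 = 0  t=3,i=2
  ##.#. -> .   bit 26 = 0  t=1,i=0
  ##..# -> #   bit 25 = 1  t=0,i=5
  ##... -> .   bit 24 = 0  t=0,i=11
  #.### -> .   bit 23 = 0  t=1,i=5
  #.##. -> #   bit 22 = 1  t=0,i=9
  #.#.# -> #   bit 21 = 1  t=1,i=1
  #.#.. -> #   bit 20 = 1  t=1,i=9
  #..## -> .   bit 19 = 0  t=0,i=2
  #..#. -> #   bit 18 = 1  t=0,i=6
  #...# -> .   bit 17 = 0  t=1,i=11
  #.... -> .   bit 16 = 0  t=0,i=12
  .#### -> #   bit 15 = 1  t=3,i=18
  .###. -> #   bit 14 = 1  t=1,i=6
  .##.# -> .   bit 13 = 0  t=1,i=18
  .##.. -> .   bit 12 = 0  t=0,i=4
  .#.## -> .   bit 11 = 0  t=0,i=8
  .#.#. -> .   bit 10 = 0  t=1,i=2
  .#..# -> #   bit 9 = 1  t=0,i=1
  .#... -> .   bit 8 = 0  t=1,i=10
  ..### -> .   bit 7 = 0  t=4,i=12
  ..##. -> #   bit 6 = 1  t=0,i=3
  ..#.# -> #   bit 5 = 1  t=0,i=7
  ..#.. -> .   bit 4 = 0  t=0,i=0
  ...## -> #   bit 3 = 1  t=10,i=10
  ...#. -> #   bit 2 = 1  t=0,i=15
  ....# -> .   bit 1 = 0  t=0,i=14
  ..... -> #   bit 0 = 1  t=0,i=13
  bits 00110010011101001100001001101101 = 846512749

846512749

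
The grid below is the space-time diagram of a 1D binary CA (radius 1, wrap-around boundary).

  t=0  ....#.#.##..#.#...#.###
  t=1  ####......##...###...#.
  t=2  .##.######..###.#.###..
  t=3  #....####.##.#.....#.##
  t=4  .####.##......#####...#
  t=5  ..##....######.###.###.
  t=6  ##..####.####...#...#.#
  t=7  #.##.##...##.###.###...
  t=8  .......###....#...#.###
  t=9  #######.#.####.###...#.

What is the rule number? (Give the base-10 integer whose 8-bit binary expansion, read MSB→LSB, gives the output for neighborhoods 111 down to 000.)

147

  nb ###: next=#  (t=0,i=21, bit7=1)
  nb ##.: next=.  (t=0,i=9, bit6=0)
  nb #.#: next=.  (t=0,i=5, bit5=0)
  nb #..: next=#  (t=0,i=0, bit4=1)
  nb .##: next=.  (t=0,i=8, bit3=0)
  nb .#.: next=.  (t=0,i=4, bit2=0)
  nb ..#: next=#  (t=0,i=3, bit1=1)
  nb ...: next=#  (t=0,i=1, bit0=1)
  bits 10010011 = 147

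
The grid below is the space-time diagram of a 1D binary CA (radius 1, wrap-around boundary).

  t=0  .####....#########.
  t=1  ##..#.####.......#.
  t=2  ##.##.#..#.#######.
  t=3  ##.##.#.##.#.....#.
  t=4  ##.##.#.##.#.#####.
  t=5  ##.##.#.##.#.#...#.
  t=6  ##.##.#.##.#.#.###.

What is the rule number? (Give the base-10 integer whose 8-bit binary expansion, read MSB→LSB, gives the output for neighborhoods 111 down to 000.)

79

  nb ###: next=.  (t=0,i=2, bit7=0)
  nb ##.: next=#  (t=0,i=4, bit6=1)
  nb #.#: next=.  (t=1,i=5, bit5=0)
  nb #..: next=.  (t=0,i=5, bit4=0)
  nb .##: next=#  (t=0,i=1, bit3=1)
  nb .#.: next=#  (t=1,i=4, bit2=1)
  nb ..#: next=#  (t=0,i=0, bit1=1)
  nb ...: next=#  (t=0,i=6, bit0=1)
  bits 01001111 = 79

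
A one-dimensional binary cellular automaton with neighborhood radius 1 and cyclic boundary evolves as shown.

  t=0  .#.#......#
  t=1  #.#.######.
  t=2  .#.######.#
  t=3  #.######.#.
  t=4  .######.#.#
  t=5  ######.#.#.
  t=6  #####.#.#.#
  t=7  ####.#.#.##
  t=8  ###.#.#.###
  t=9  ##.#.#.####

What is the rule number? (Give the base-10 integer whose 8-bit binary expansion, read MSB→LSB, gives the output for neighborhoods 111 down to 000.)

  nb ###: next=#  (t=1,i=5, bit7=1)
  nb ##.: next=.  (t=1,i=9, bit6=0)
  nb #.#: next=#  (t=0,i=0, bit5=1)
  nb #..: next=#  (t=0,i=4, bit4=1)
  nb .##: next=#  (t=1,i=4, bit3=1)
  nb .#.: next=.  (t=0,i=1, bit2=0)
  nb ..#: next=#  (t=0,i=9, bit1=1)
  nb ...: next=#  (t=0,i=5, bit0=1)
  bits 10111011 = 187

187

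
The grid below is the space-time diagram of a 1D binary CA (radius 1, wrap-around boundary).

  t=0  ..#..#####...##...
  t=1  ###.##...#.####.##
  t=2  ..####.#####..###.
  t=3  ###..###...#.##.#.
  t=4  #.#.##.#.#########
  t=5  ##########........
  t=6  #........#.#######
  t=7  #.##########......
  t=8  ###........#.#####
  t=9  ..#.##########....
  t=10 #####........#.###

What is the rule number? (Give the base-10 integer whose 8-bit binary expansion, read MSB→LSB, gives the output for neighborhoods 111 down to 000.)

  [7] ### => .  t=0,i=6
  [6] ##. => #  t=0,i=9
  [5] #.# => #  t=1,i=3
  [4] #.. => .  t=0,i=3
  [3] .## => #  t=0,i=5
  [2] .#. => #  t=0,i=2
  [1] ..# => #  t=0,i=1
  [0] ... => #  t=0,i=0
  bits 01101111 = 111

111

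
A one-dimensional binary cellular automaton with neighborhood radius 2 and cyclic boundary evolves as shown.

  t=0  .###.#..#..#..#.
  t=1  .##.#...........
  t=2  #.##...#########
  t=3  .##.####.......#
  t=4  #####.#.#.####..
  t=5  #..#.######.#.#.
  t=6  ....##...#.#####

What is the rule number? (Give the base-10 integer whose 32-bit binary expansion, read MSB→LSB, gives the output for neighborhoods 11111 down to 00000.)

  #####|.  b31=0 t=2,i=9
  ####.|#  b30=1 t=2,i=15
  ###.#|.  b29=0 t=0,i=3
  ###..|.  b28=0 t=3,i=7
  ##.##|#  b27=1 t=2,i=1
  ##.#.|#  b26=1 t=0,i=4
  ##..#|#  b25=1 t=4,i=14
  ##...|#  b24=1 t=2,i=4
  #.###|#  b23=1 t=3,i=4
  #.##.|#  b22=1 t=2,i=2
  #.#.#|#  b21=1 t=4,i=6
  #.#..|.  b20=0 t=0,i=5
  #..##|.  b19=0 t=0,i=0
  #..#.|.  b18=0 t=0,i=7
  #...#|#  b17=1 t=2,i=5
  #....|.  b16=0 t=1,i=6
  .####|.  b15=0 t=2,i=8
  .###.|#  b14=1 t=0,i=2
  .##.#|#  b13=1 t=1,i=2
  .##..|.  b12=0 t=2,i=3
  .#.##|#  b11=1 t=3,i=0
  .#.#.|#  b10=1 t=4,i=7
  .#..#|.  b9=0 t=0,i=6
  .#...|.  b8=0 t=1,i=5
  ..###|#  b7=1 t=0,i=1
  ..##.|.  b6=0 t=1,i=1
  ..#.#|.  b5=0 t=3,i=15
  ..#..|.  b4=0 t=0,i=8
  ...##|#  b3=1 t=1,i=0
  ...#.|.  b2=0 t=3,i=14
  ....#|#  b1=1 t=1,i=15
  .....|#  b0=1 t=1,i=7
  bits 01001111111000100110110010001011 = 1340238987

1340238987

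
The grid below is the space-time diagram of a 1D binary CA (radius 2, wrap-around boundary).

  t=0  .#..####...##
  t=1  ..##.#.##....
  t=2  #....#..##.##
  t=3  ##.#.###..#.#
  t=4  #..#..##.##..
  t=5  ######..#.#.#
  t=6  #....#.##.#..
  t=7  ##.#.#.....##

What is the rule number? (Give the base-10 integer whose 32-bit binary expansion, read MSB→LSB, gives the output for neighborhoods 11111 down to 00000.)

  [31] ##### => .  t=5,i=1
  [30] ####. => .  t=0,i=6
  [29] ###.# => .  t=3,i=1
  [28] ###.. => #  t=0,i=7
  [27] ##.## => #  t=2,i=10
  [26] ##.#. => .  t=0,i=0
  [25] ##..# => .  t=3,i=8
  [24] ##... => #  t=0,i=8
  [23] #.### => .  t=2,i=11
  [22] #.##. => .  t=1,i=7
  [21] #.#.# => #  t=1,i=5
  [20] #.#.. => .  t=0,i=1
  [19] #..## => #  t=0,i=3
  [18] #..#. => #  t=3,i=9
  [17] #...# => .  t=0,i=9
  [16] #.... => .  t=1,i=10
  [15] .#### => #  t=0,i=5
  [14] .###. => #  t=2,i=12
  [13] .##.# => .  t=0,i=12
  [12] .##.. => #  t=1,i=8
  [11] .#.## => .  t=1,i=6
  [10] .#.#. => .  t=5,i=9
  [9] .#..# => #  t=0,i=2
  [8] .#... => #  t=6,i=1
  [7] ..### => .  t=0,i=4
  [6] ..##. => .  t=0,i=11
  [5] ..#.# => #  t=3,i=10
  [4] ..#.. => #  t=2,i=5
  [3] ...## => .  t=0,i=10
  [2] ...#. => .  t=2,i=4
  [1] ....# => #  t=1,i=0
  [0] ..... => #  t=1,i=11
  bits 00011001001011001101001100110011 = 422368051

422368051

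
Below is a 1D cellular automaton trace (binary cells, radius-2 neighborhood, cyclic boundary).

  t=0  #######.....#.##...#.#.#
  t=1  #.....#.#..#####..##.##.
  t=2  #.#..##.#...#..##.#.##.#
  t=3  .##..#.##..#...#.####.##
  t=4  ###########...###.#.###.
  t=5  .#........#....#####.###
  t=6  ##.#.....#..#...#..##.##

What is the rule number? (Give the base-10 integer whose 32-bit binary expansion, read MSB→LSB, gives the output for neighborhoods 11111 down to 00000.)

  [31] ##### => .  t=0,i=1
  [30] ####. => .  t=0,i=5
  [29] ###.# => #  t=3,i=20
  [28] ###.. => #  t=0,i=6
  [27] ##.## => #  t=1,i=20
  [26] ##.#. => #  t=1,i=23
  [25] ##..# => #  t=1,i=16
  [24] ##... => .  t=0,i=7
  [23] #.### => .  t=0,i=23
  [22] #.##. => #  t=0,i=14
  [21] #.#.# => #  t=0,i=21
  [20] #.#.. => #  t=1,i=0
  [19] #..## => .  t=1,i=10
  [18] #..#. => #  t=3,i=4
  [17] #...# => .  t=0,i=17
  [16] #.... => #  t=0,i=8
  [15] .#### => #  t=0,i=0
  [14] .###. => #  t=4,i=15
  [13] .##.# => .  t=1,i=19
  [12] .##.. => #  t=0,i=15
  [11] .#.## => #  t=0,i=13
  [10] .#.#. => .  t=0,i=20
  [9] .#..# => .  t=1,i=9
  [8] .#... => .  t=1,i=1
  [7] ..### => .  t=1,i=11
  [6] ..##. => #  t=1,i=18
  [5] ..#.# => #  t=0,i=12
  [4] ..#.. => .  t=2,i=12
  [3] ...## => .  t=4,i=13
  [2] ...#. => #  t=0,i=11
  [1] ....# => .  t=0,i=10
  [0] ..... => .  t=0,i=9
  bits 00111110011101011101100001100100 = 1047910500

1047910500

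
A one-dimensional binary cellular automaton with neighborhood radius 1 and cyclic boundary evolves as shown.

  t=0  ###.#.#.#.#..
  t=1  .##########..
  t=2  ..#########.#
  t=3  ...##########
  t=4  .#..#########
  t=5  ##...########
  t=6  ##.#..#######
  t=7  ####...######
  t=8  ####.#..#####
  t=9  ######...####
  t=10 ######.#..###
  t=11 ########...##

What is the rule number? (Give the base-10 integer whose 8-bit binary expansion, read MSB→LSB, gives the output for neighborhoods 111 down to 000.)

  ### -> #   bit 7 = 1  t=0,i=1
  ##. -> #   bit 6 = 1  t=0,i=2
  #.# -> #   bit 5 = 1  t=0,i=3
  #.. -> .   bit 4 = 0  t=0,i=11
  .## -> .   bit 3 = 0  t=0,i=0
  .#. -> #   bit 2 = 1  t=0,i=4
  ..# -> .   bit 1 = 0  t=0,i=12
  ... -> #   bit 0 = 1  t=1,i=12
  bits 11100101 = 229

229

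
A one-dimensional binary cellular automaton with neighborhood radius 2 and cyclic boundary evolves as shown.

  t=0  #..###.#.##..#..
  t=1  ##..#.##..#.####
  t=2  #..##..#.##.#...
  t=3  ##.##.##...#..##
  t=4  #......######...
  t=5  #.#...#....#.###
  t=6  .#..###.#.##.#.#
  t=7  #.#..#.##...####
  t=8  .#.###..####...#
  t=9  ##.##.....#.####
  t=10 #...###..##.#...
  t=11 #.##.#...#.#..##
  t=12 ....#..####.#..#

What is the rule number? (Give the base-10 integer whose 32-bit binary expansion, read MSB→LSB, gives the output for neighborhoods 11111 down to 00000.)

  [31] ##### => .  t=1,i=14
  [30] ####. => #  t=1,i=0
  [29] ###.# => .  t=0,i=5
  [28] ###.. => .  t=1,i=1
  [27] ##.## => .  t=3,i=2
  [26] ##.#. => #  t=0,i=6
  [25] ##..# => .  t=0,i=11
  [24] ##... => #  t=3,i=8
  [23] #.### => #  t=1,i=12
  [22] #.##. => .  t=0,i=9
  [21] #.#.# => #  t=0,i=7
  [20] #.#.. => .  t=2,i=12
  [19] #..## => .  t=0,i=2
  [18] #..#. => #  t=0,i=12
  [17] #...# => #  t=2,i=14
  [16] #.... => #  t=4,i=2
  [15] .#### => .  t=1,i=13
  [14] .###. => #  t=0,i=4
  [13] .##.# => .  t=2,i=10
  [12] .##.. => #  t=0,i=10
  [11] .#.## => .  t=0,i=8
  [10] .#.#. => #  t=6,i=0
  [9] .#..# => #  t=0,i=1
  [8] .#... => .  t=2,i=13
  [7] ..### => .  t=0,i=3
  [6] ..##. => #  t=2,i=3
  [5] ..#.# => #  t=1,i=4
  [4] ..#.. => #  t=0,i=0
  [3] ...## => #  t=4,i=6
  [2] ...#. => #  t=2,i=15
  [1] ....# => .  t=4,i=5
  [0] ..... => .  t=4,i=3
  bits 01000101101001110101011001111100 = 1168594556

1168594556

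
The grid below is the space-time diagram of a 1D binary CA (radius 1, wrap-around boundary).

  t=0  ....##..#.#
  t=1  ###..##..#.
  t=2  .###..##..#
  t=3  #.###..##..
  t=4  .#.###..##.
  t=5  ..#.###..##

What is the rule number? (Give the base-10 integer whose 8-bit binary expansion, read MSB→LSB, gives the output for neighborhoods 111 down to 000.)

241

  [7] ### => #  t=1,i=1
  [6] ##. => #  t=0,i=5
  [5] #.# => #  t=0,i=9
  [4] #.. => #  t=0,i=0
  [3] .## => .  t=0,i=4
  [2] .#. => .  t=0,i=8
  [1] ..# => .  t=0,i=3
  [0] ... => #  t=0,i=1
  bits 11110001 = 241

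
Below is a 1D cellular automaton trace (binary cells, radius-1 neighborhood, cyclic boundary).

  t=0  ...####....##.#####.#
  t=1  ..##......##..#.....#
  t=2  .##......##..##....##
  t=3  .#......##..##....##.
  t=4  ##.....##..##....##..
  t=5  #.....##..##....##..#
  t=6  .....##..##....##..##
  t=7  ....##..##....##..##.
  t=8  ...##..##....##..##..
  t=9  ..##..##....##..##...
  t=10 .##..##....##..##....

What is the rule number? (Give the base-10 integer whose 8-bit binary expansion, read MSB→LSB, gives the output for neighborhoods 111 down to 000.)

  ### -> .   bit 7 = 0  t=0,i=4
  ##. -> .   bit 6 = 0  t=0,i=6
  #.# -> .   bit 5 = 0  t=0,i=13
  #.. -> .   bit 4 = 0  t=0,i=0
  .## -> #   bit 3 = 1  t=0,i=3
  .#. -> #   bit 2 = 1  t=0,i=20
  ..# -> #   bit 1 = 1  t=0,i=2
  ... -> .   bit 0 = 0  t=0,i=1
  bits 00001110 = 14

14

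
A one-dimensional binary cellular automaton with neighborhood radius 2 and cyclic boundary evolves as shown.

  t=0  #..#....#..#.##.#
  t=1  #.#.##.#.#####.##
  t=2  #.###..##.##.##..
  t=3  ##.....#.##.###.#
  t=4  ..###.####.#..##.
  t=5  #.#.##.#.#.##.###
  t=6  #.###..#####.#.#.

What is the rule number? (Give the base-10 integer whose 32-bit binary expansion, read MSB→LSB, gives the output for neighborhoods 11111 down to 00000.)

  #####|#  b31=1 t=1,i=11
  ####.|.  b30=0 t=1,i=12
  ###.#|#  b29=1 t=1,i=0
  ###..|.  b28=0 t=2,i=4
  ##.##|#  b27=1 t=0,i=15
  ##.#.|.  b26=0 t=1,i=1
  ##..#|.  b25=0 t=0,i=1
  ##...|#  b24=1 t=3,i=2
  #.###|.  b23=0 t=1,i=9
  #.##.|#  b22=1 t=0,i=13
  #.#.#|#  b21=1 t=1,i=2
  #.#..|#  b20=1 t=4,i=11
  #..##|.  b19=0 t=2,i=6
  #..#.|#  b18=1 t=0,i=2
  #...#|#  b17=1 t=4,i=0
  #....|#  b16=1 t=0,i=5
  .####|#  b15=1 t=1,i=10
  .###.|.  b14=0 t=1,i=16
  .##.#|.  b13=0 t=0,i=14
  .##..|#  b12=1 t=0,i=0
  .#.##|#  b11=1 t=0,i=12
  .#.#.|#  b10=1 t=5,i=8
  .#..#|#  b9=1 t=0,i=9
  .#...|#  b8=1 t=0,i=4
  ..###|#  b7=1 t=4,i=2
  ..##.|#  b6=1 t=2,i=7
  ..#.#|#  b5=1 t=0,i=11
  ..#..|.  b4=0 t=0,i=3
  ...##|.  b3=0 t=4,i=1
  ...#.|#  b2=1 t=0,i=7
  ....#|.  b1=0 t=0,i=6
  .....|#  b0=1 t=3,i=4
  bits 10101001011101111001111111100101 = 2843189221

2843189221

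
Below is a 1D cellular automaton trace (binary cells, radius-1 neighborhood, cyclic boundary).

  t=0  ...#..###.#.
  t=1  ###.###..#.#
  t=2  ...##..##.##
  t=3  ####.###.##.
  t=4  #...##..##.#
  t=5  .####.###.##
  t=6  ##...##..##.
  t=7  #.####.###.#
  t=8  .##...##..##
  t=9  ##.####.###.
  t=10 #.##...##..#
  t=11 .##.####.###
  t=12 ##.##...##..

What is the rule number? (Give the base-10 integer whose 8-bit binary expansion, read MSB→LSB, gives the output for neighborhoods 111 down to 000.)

59

  nb ###: next=.  (t=0,i=7, bit7=0)
  nb ##.: next=.  (t=0,i=8, bit6=0)
  nb #.#: next=#  (t=0,i=9, bit5=1)
  nb #..: next=#  (t=0,i=4, bit4=1)
  nb .##: next=#  (t=0,i=6, bit3=1)
  nb .#.: next=.  (t=0,i=3, bit2=0)
  nb ..#: next=#  (t=0,i=2, bit1=1)
  nb ...: next=#  (t=0,i=0, bit0=1)
  bits 00111011 = 59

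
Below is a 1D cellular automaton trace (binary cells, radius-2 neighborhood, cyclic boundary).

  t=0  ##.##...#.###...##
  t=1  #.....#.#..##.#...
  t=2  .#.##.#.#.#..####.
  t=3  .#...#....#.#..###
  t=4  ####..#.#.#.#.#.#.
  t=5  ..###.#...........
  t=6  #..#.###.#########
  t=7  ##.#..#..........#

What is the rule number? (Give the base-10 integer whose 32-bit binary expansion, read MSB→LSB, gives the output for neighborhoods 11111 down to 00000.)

1444561187

  [31] ##### => .  t=6,i=11
  [30] ####. => #  t=0,i=0
  [29] ###.# => .  t=0,i=1
  [28] ###.. => #  t=0,i=12
  [27] ##.## => .  t=0,i=2
  [26] ##.#. => #  t=1,i=13
  [25] ##..# => #  t=2,i=17
  [24] ##... => .  t=0,i=5
  [23] #.### => .  t=0,i=10
  [22] #.##. => .  t=0,i=3
  [21] #.#.# => .  t=2,i=6
  [20] #.#.. => #  t=1,i=8
  [19] #..## => #  t=1,i=10
  [18] #..#. => .  t=2,i=0
  [17] #...# => #  t=0,i=6
  [16] #.... => .  t=1,i=2
  [15] .#### => .  t=0,i=17
  [14] .###. => #  t=0,i=11
  [13] .##.# => .  t=1,i=12
  [12] .##.. => .  t=0,i=4
  [11] .#.## => .  t=0,i=9
  [10] .#.#. => .  t=1,i=7
  [9] .#..# => .  t=1,i=9
  [8] .#... => #  t=1,i=1
  [7] ..### => .  t=0,i=16
  [6] ..##. => .  t=1,i=11
  [5] ..#.# => #  t=0,i=8
  [4] ..#.. => .  t=1,i=0
  [3] ...## => .  t=0,i=15
  [2] ...#. => .  t=0,i=7
  [1] ....# => #  t=1,i=4
  [0] ..... => #  t=1,i=3
  bits 01010110000110100100000100100011 = 1444561187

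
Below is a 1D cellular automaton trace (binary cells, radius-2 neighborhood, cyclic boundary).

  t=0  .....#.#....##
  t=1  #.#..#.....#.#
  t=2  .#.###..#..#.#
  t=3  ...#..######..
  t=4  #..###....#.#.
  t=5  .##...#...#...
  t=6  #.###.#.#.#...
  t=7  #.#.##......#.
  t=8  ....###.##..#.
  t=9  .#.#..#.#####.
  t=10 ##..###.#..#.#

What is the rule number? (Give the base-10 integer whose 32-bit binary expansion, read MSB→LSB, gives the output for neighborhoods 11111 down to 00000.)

  #####|.  b31=0 t=3,i=8
  ####.|#  b30=1 t=3,i=10
  ###.#|#  b29=1 t=6,i=4
  ###..|.  b28=0 t=2,i=5
  ##.##|.  b27=0 t=8,i=7
  ##.#.|#  b26=1 t=1,i=1
  ##..#|#  b25=1 t=2,i=6
  ##...|#  b24=1 t=0,i=0
  #.###|#  b23=1 t=2,i=3
  #.##.|#  b22=1 t=1,i=13
  #.#.#|.  b21=0 t=2,i=1
  #.#..|.  b20=0 t=0,i=7
  #..##|#  b19=1 t=3,i=5
  #..#.|#  b18=1 t=1,i=4
  #...#|#  b17=1 t=5,i=4
  #....|.  b16=0 t=0,i=1
  .####|.  b15=0 t=3,i=7
  .###.|.  b14=0 t=2,i=4
  .##.#|.  b13=0 t=1,i=0
  .##..|#  b12=1 t=0,i=13
  .#.##|.  b11=0 t=1,i=12
  .#.#.|.  b10=0 t=0,i=6
  .#..#|#  b9=1 t=1,i=3
  .#...|.  b8=0 t=0,i=8
  ..###|.  b7=0 t=3,i=6
  ..##.|.  b6=0 t=0,i=12
  ..#.#|#  b5=1 t=0,i=5
  ..#..|#  b4=1 t=1,i=5
  ...##|#  b3=1 t=0,i=11
  ...#.|.  b2=0 t=0,i=4
  ....#|.  b1=0 t=0,i=3
  .....|#  b0=1 t=0,i=2
  bits 01100111110011100001001000111001 = 1741558329

1741558329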